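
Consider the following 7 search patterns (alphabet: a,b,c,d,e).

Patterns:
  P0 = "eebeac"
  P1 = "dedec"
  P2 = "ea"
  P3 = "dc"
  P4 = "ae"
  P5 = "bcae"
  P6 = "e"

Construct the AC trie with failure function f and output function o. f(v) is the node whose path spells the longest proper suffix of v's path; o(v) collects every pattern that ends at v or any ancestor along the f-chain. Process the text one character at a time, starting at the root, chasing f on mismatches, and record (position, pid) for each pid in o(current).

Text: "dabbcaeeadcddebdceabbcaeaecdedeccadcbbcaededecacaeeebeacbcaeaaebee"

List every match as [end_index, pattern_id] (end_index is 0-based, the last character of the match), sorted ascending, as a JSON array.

Build:
Trie (insert patterns):
  n0 'ε': a→14 b→16 d→7 e→1
  n1 'e': a→12 e→2  ←P6
  n2 'ee': b→3
  n3 'eeb': e→4
  n4 'eebe': a→5
  n5 'eebea': c→6
  n6 'eebeac': ·  ←P0
  n7 'd': c→13 e→8
  n8 'de': d→9
  n9 'ded': e→10
  n10 'dede': c→11
  n11 'dedec': ·  ←P1
  n12 'ea': ·  ←P2
  n13 'dc': ·  ←P3
  n14 'a': e→15
  n15 'ae': ·  ←P4
  n16 'b': c→17
  n17 'bc': a→18
  n18 'bca': e→19
  n19 'bcae': ·  ←P5

Failure links (BFS by depth):
  n1('e'): parent n0 fail=0; on 'e' 0 → fail=0;  out {6}∪∅={6}
  n7('d'): parent n0 fail=0; on 'd' 0 → fail=0;  out ∅∪∅=∅
  n14('a'): parent n0 fail=0; on 'a' 0 → fail=0;  out ∅∪∅=∅
  n16('b'): parent n0 fail=0; on 'b' 0 → fail=0;  out ∅∪∅=∅
  n2('ee'): parent n1 fail=0; on 'e' 0 → fail=1;  out ∅∪{6}={6}
  n8('de'): parent n7 fail=0; on 'e' 0 → fail=1;  out ∅∪{6}={6}
  n12('ea'): parent n1 fail=0; on 'a' 0 → fail=14;  out {2}∪∅={2}
  n13('dc'): parent n7 fail=0; on 'c' 0 → fail=0;  out {3}∪∅={3}
  n15('ae'): parent n14 fail=0; on 'e' 0 → fail=1;  out {4}∪{6}={4,6}
  n17('bc'): parent n16 fail=0; on 'c' 0 → fail=0;  out ∅∪∅=∅
  n3('eeb'): parent n2 fail=1; on 'b' 1→0 → fail=16;  out ∅∪∅=∅
  n9('ded'): parent n8 fail=1; on 'd' 1→0 → fail=7;  out ∅∪∅=∅
  n18('bca'): parent n17 fail=0; on 'a' 0 → fail=14;  out ∅∪∅=∅
  n4('eebe'): parent n3 fail=16; on 'e' 16→0 → fail=1;  out ∅∪{6}={6}
  n10('dede'): parent n9 fail=7; on 'e' 7 → fail=8;  out ∅∪{6}={6}
  n19('bcae'): parent n18 fail=14; on 'e' 14 → fail=15;  out {5}∪{4,6}={4,5,6}
  n5('eebea'): parent n4 fail=1; on 'a' 1 → fail=12;  out ∅∪{2}={2}
  n11('dedec'): parent n10 fail=8; on 'c' 8→1→0 → fail=0;  out {1}∪∅={1}
  n6('eebeac'): parent n5 fail=12; on 'c' 12→14→0 → fail=0;  out {0}∪∅={0}

Scan:
i=0 'd': node 0→7
i=1 'a': node 7→14 (via fail)
i=2 'b': node 14→16 (via fail)
i=3 'b': node 16→16 (via fail)
i=4 'c': node 16→17
i=5 'a': node 17→18
i=6 'e': node 18→19  → match P4@[5:6],P5@[3:6],P6@[6:6]
i=7 'e': node 19→2 (via fail)  → match P6@[7:7]
i=8 'a': node 2→12 (via fail)  → match P2@[7:8]
i=9 'd': node 12→7 (via fail)
i=10 'c': node 7→13  → match P3@[9:10]
i=11 'd': node 13→7 (via fail)
i=12 'd': node 7→7 (via fail)
i=13 'e': node 7→8  → match P6@[13:13]
i=14 'b': node 8→16 (via fail)
i=15 'd': node 16→7 (via fail)
i=16 'c': node 7→13  → match P3@[15:16]
i=17 'e': node 13→1 (via fail)  → match P6@[17:17]
i=18 'a': node 1→12  → match P2@[17:18]
i=19 'b': node 12→16 (via fail)
i=20 'b': node 16→16 (via fail)
i=21 'c': node 16→17
i=22 'a': node 17→18
i=23 'e': node 18→19  → match P4@[22:23],P5@[20:23],P6@[23:23]
i=24 'a': node 19→12 (via fail)  → match P2@[23:24]
i=25 'e': node 12→15 (via fail)  → match P4@[24:25],P6@[25:25]
i=26 'c': node 15→0 (via fail)
i=27 'd': node 0→7
i=28 'e': node 7→8  → match P6@[28:28]
i=29 'd': node 8→9
i=30 'e': node 9→10  → match P6@[30:30]
i=31 'c': node 10→11  → match P1@[27:31]
i=32 'c': node 11→0 (via fail)
i=33 'a': node 0→14
i=34 'd': node 14→7 (via fail)
i=35 'c': node 7→13  → match P3@[34:35]
i=36 'b': node 13→16 (via fail)
i=37 'b': node 16→16 (via fail)
i=38 'c': node 16→17
i=39 'a': node 17→18
i=40 'e': node 18→19  → match P4@[39:40],P5@[37:40],P6@[40:40]
i=41 'd': node 19→7 (via fail)
i=42 'e': node 7→8  → match P6@[42:42]
i=43 'd': node 8→9
i=44 'e': node 9→10  → match P6@[44:44]
i=45 'c': node 10→11  → match P1@[41:45]
i=46 'a': node 11→14 (via fail)
i=47 'c': node 14→0 (via fail)
i=48 'a': node 0→14
i=49 'e': node 14→15  → match P4@[48:49],P6@[49:49]
i=50 'e': node 15→2 (via fail)  → match P6@[50:50]
i=51 'e': node 2→2 (via fail)  → match P6@[51:51]
i=52 'b': node 2→3
i=53 'e': node 3→4  → match P6@[53:53]
i=54 'a': node 4→5  → match P2@[53:54]
i=55 'c': node 5→6  → match P0@[50:55]
i=56 'b': node 6→16 (via fail)
i=57 'c': node 16→17
i=58 'a': node 17→18
i=59 'e': node 18→19  → match P4@[58:59],P5@[56:59],P6@[59:59]
i=60 'a': node 19→12 (via fail)  → match P2@[59:60]
i=61 'a': node 12→14 (via fail)
i=62 'e': node 14→15  → match P4@[61:62],P6@[62:62]
i=63 'b': node 15→16 (via fail)
i=64 'e': node 16→1 (via fail)  → match P6@[64:64]
i=65 'e': node 1→2  → match P6@[65:65]

All matches (sorted): [[6,4],[6,5],[6,6],[7,6],[8,2],[10,3],[13,6],[16,3],[17,6],[18,2],[23,4],[23,5],[23,6],[24,2],[25,4],[25,6],[28,6],[30,6],[31,1],[35,3],[40,4],[40,5],[40,6],[42,6],[44,6],[45,1],[49,4],[49,6],[50,6],[51,6],[53,6],[54,2],[55,0],[59,4],[59,5],[59,6],[60,2],[62,4],[62,6],[64,6],[65,6]]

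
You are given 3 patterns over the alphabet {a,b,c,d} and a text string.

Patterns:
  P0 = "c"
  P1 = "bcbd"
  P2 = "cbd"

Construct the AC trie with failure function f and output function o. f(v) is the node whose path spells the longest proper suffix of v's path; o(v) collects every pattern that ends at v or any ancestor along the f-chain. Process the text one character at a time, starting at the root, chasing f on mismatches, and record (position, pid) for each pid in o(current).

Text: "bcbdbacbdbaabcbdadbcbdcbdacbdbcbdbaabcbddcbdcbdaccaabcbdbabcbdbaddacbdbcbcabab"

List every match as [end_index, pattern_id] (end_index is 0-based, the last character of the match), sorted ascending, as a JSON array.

Build automaton:
Trie (insert patterns):
  0='ε' goto b→2 c→1
  1='c' goto b→6  ←P0
  2='b' goto c→3
  3='bc' goto b→4
  4='bcb' goto d→5
  5='bcbd' goto ·  ←P1
  6='cb' goto d→7
  7='cbd' goto ·  ←P2

BFS fail/out derivation:
  n1('c'): parent n0 fail=0; on 'c' 0 → fail=0;  out {0}∪∅={0}
  n2('b'): parent n0 fail=0; on 'b' 0 → fail=0;  out ∅∪∅=∅
  n3('bc'): parent n2 fail=0; on 'c' 0 → fail=1;  out ∅∪{0}={0}
  n6('cb'): parent n1 fail=0; on 'b' 0 → fail=2;  out ∅∪∅=∅
  n4('bcb'): parent n3 fail=1; on 'b' 1 → fail=6;  out ∅∪∅=∅
  n7('cbd'): parent n6 fail=2; on 'd' 2→0 → fail=0;  out {2}∪∅={2}
  n5('bcbd'): parent n4 fail=6; on 'd' 6 → fail=7;  out {1}∪{2}={1,2}

Text stream:
[0] read 'b'  n0⇒n2
[1] read 'c'  n2⇒n3  ** P0@[1:1]
[2] read 'b'  n3⇒n4
[3] read 'd'  n4⇒n5  ** P1@[0:3],P2@[1:3]
[4] read 'b'  n5⇒n2 (fail-walked)
[5] read 'a'  n2⇒n0 (fail-walked)
[6] read 'c'  n0⇒n1  ** P0@[6:6]
[7] read 'b'  n1⇒n6
[8] read 'd'  n6⇒n7  ** P2@[6:8]
[9] read 'b'  n7⇒n2 (fail-walked)
[10] read 'a'  n2⇒n0 (fail-walked)
[11] read 'a'  n0⇒n0
[12] read 'b'  n0⇒n2
[13] read 'c'  n2⇒n3  ** P0@[13:13]
[14] read 'b'  n3⇒n4
[15] read 'd'  n4⇒n5  ** P1@[12:15],P2@[13:15]
[16] read 'a'  n5⇒n0 (fail-walked)
[17] read 'd'  n0⇒n0
[18] read 'b'  n0⇒n2
[19] read 'c'  n2⇒n3  ** P0@[19:19]
[20] read 'b'  n3⇒n4
[21] read 'd'  n4⇒n5  ** P1@[18:21],P2@[19:21]
[22] read 'c'  n5⇒n1 (fail-walked)  ** P0@[22:22]
[23] read 'b'  n1⇒n6
[24] read 'd'  n6⇒n7  ** P2@[22:24]
[25] read 'a'  n7⇒n0 (fail-walked)
[26] read 'c'  n0⇒n1  ** P0@[26:26]
[27] read 'b'  n1⇒n6
[28] read 'd'  n6⇒n7  ** P2@[26:28]
[29] read 'b'  n7⇒n2 (fail-walked)
[30] read 'c'  n2⇒n3  ** P0@[30:30]
[31] read 'b'  n3⇒n4
[32] read 'd'  n4⇒n5  ** P1@[29:32],P2@[30:32]
[33] read 'b'  n5⇒n2 (fail-walked)
[34] read 'a'  n2⇒n0 (fail-walked)
[35] read 'a'  n0⇒n0
[36] read 'b'  n0⇒n2
[37] read 'c'  n2⇒n3  ** P0@[37:37]
[38] read 'b'  n3⇒n4
[39] read 'd'  n4⇒n5  ** P1@[36:39],P2@[37:39]
[40] read 'd'  n5⇒n0 (fail-walked)
[41] read 'c'  n0⇒n1  ** P0@[41:41]
[42] read 'b'  n1⇒n6
[43] read 'd'  n6⇒n7  ** P2@[41:43]
[44] read 'c'  n7⇒n1 (fail-walked)  ** P0@[44:44]
[45] read 'b'  n1⇒n6
[46] read 'd'  n6⇒n7  ** P2@[44:46]
[47] read 'a'  n7⇒n0 (fail-walked)
[48] read 'c'  n0⇒n1  ** P0@[48:48]
[49] read 'c'  n1⇒n1 (fail-walked)  ** P0@[49:49]
[50] read 'a'  n1⇒n0 (fail-walked)
[51] read 'a'  n0⇒n0
[52] read 'b'  n0⇒n2
[53] read 'c'  n2⇒n3  ** P0@[53:53]
[54] read 'b'  n3⇒n4
[55] read 'd'  n4⇒n5  ** P1@[52:55],P2@[53:55]
[56] read 'b'  n5⇒n2 (fail-walked)
[57] read 'a'  n2⇒n0 (fail-walked)
[58] read 'b'  n0⇒n2
[59] read 'c'  n2⇒n3  ** P0@[59:59]
[60] read 'b'  n3⇒n4
[61] read 'd'  n4⇒n5  ** P1@[58:61],P2@[59:61]
[62] read 'b'  n5⇒n2 (fail-walked)
[63] read 'a'  n2⇒n0 (fail-walked)
[64] read 'd'  n0⇒n0
[65] read 'd'  n0⇒n0
[66] read 'a'  n0⇒n0
[67] read 'c'  n0⇒n1  ** P0@[67:67]
[68] read 'b'  n1⇒n6
[69] read 'd'  n6⇒n7  ** P2@[67:69]
[70] read 'b'  n7⇒n2 (fail-walked)
[71] read 'c'  n2⇒n3  ** P0@[71:71]
[72] read 'b'  n3⇒n4
[73] read 'c'  n4⇒n3 (fail-walked)  ** P0@[73:73]
[74] read 'a'  n3⇒n0 (fail-walked)
[75] read 'b'  n0⇒n2
[76] read 'a'  n2⇒n0 (fail-walked)
[77] read 'b'  n0⇒n2

Matches: [[1,0],[3,1],[3,2],[6,0],[8,2],[13,0],[15,1],[15,2],[19,0],[21,1],[21,2],[22,0],[24,2],[26,0],[28,2],[30,0],[32,1],[32,2],[37,0],[39,1],[39,2],[41,0],[43,2],[44,0],[46,2],[48,0],[49,0],[53,0],[55,1],[55,2],[59,0],[61,1],[61,2],[67,0],[69,2],[71,0],[73,0]]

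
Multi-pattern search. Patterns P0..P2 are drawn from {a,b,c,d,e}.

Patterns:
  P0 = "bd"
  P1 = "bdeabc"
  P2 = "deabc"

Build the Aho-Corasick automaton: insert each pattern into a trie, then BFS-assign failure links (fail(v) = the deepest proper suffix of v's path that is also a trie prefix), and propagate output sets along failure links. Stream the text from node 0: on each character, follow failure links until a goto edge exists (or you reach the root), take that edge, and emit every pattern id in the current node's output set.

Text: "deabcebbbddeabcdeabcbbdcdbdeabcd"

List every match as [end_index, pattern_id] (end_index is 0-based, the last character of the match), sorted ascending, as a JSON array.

Build:
Trie (insert patterns):
  n0 'ε': b→1 d→7
  n1 'b': d→2
  n2 'bd': e→3  ←P0
  n3 'bde': a→4
  n4 'bdea': b→5
  n5 'bdeab': c→6
  n6 'bdeabc': ·  ←P1
  n7 'd': e→8
  n8 'de': a→9
  n9 'dea': b→10
  n10 'deab': c→11
  n11 'deabc': ·  ←P2

BFS fail/out derivation:
  fail(1) 'b': from fail(0)=0 chase 'b': 0 ⇒ 0;  out=∅∪out(0)=∅
  fail(7) 'd': from fail(0)=0 chase 'd': 0 ⇒ 0;  out=∅∪out(0)=∅
  fail(2) 'bd': from fail(1)=0 chase 'd': 0 ⇒ 7;  out={0}∪out(7)={0}
  fail(8) 'de': from fail(7)=0 chase 'e': 0 ⇒ 0;  out=∅∪out(0)=∅
  fail(3) 'bde': from fail(2)=7 chase 'e': 7 ⇒ 8;  out=∅∪out(8)=∅
  fail(9) 'dea': from fail(8)=0 chase 'a': 0 ⇒ 0;  out=∅∪out(0)=∅
  fail(4) 'bdea': from fail(3)=8 chase 'a': 8 ⇒ 9;  out=∅∪out(9)=∅
  fail(10) 'deab': from fail(9)=0 chase 'b': 0 ⇒ 1;  out=∅∪out(1)=∅
  fail(5) 'bdeab': from fail(4)=9 chase 'b': 9 ⇒ 10;  out=∅∪out(10)=∅
  fail(11) 'deabc': from fail(10)=1 chase 'c': 1→0 ⇒ 0;  out={2}∪out(0)={2}
  fail(6) 'bdeabc': from fail(5)=10 chase 'c': 10 ⇒ 11;  out={1}∪out(11)={1,2}

Scan:
i=0 'd': node 0→7
i=1 'e': node 7→8
i=2 'a': node 8→9
i=3 'b': node 9→10
i=4 'c': node 10→11  → match P2@[0:4]
i=5 'e': node 11→0 (via fail)
i=6 'b': node 0→1
i=7 'b': node 1→1 (via fail)
i=8 'b': node 1→1 (via fail)
i=9 'd': node 1→2  → match P0@[8:9]
i=10 'd': node 2→7 (via fail)
i=11 'e': node 7→8
i=12 'a': node 8→9
i=13 'b': node 9→10
i=14 'c': node 10→11  → match P2@[10:14]
i=15 'd': node 11→7 (via fail)
i=16 'e': node 7→8
i=17 'a': node 8→9
i=18 'b': node 9→10
i=19 'c': node 10→11  → match P2@[15:19]
i=20 'b': node 11→1 (via fail)
i=21 'b': node 1→1 (via fail)
i=22 'd': node 1→2  → match P0@[21:22]
i=23 'c': node 2→0 (via fail)
i=24 'd': node 0→7
i=25 'b': node 7→1 (via fail)
i=26 'd': node 1→2  → match P0@[25:26]
i=27 'e': node 2→3
i=28 'a': node 3→4
i=29 'b': node 4→5
i=30 'c': node 5→6  → match P1@[25:30],P2@[26:30]
i=31 'd': node 6→7 (via fail)

Matches: [[4,2],[9,0],[14,2],[19,2],[22,0],[26,0],[30,1],[30,2]]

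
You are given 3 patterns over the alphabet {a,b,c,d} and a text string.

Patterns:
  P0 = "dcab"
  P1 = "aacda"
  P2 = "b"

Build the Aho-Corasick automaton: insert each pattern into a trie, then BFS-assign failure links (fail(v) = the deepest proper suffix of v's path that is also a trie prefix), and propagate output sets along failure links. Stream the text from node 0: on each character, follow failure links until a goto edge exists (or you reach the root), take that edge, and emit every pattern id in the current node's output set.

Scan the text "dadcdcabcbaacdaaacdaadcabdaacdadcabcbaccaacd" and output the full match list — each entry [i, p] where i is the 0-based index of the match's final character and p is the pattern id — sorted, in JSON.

Build:
Trie (insert patterns):
  n0 'ε': a→5 b→10 d→1
  n1 'd': c→2
  n2 'dc': a→3
  n3 'dca': b→4
  n4 'dcab': ·  [P0 ends]
  n5 'a': a→6
  n6 'aa': c→7
  n7 'aac': d→8
  n8 'aacd': a→9
  n9 'aacda': ·  [P1 ends]
  n10 'b': ·  [P2 ends]

Failure links (BFS by depth):
  fail(1) 'd': from fail(0)=0 chase 'd': 0 ⇒ 0;  out=∅∪out(0)=∅
  fail(5) 'a': from fail(0)=0 chase 'a': 0 ⇒ 0;  out=∅∪out(0)=∅
  fail(10) 'b': from fail(0)=0 chase 'b': 0 ⇒ 0;  out={2}∪out(0)={2}
  fail(2) 'dc': from fail(1)=0 chase 'c': 0 ⇒ 0;  out=∅∪out(0)=∅
  fail(6) 'aa': from fail(5)=0 chase 'a': 0 ⇒ 5;  out=∅∪out(5)=∅
  fail(3) 'dca': from fail(2)=0 chase 'a': 0 ⇒ 5;  out=∅∪out(5)=∅
  fail(7) 'aac': from fail(6)=5 chase 'c': 5→0 ⇒ 0;  out=∅∪out(0)=∅
  fail(4) 'dcab': from fail(3)=5 chase 'b': 5→0 ⇒ 10;  out={0}∪out(10)={0,2}
  fail(8) 'aacd': from fail(7)=0 chase 'd': 0 ⇒ 1;  out=∅∪out(1)=∅
  fail(9) 'aacda': from fail(8)=1 chase 'a': 1→0 ⇒ 5;  out={1}∪out(5)={1}

Text stream:
[0] read 'd'  n0⇒n1
[1] read 'a'  n1⇒n5 (via fail)
[2] read 'd'  n5⇒n1 (via fail)
[3] read 'c'  n1⇒n2
[4] read 'd'  n2⇒n1 (via fail)
[5] read 'c'  n1⇒n2
[6] read 'a'  n2⇒n3
[7] read 'b'  n3⇒n4  emit P0@[4:7],P2@[7:7]
[8] read 'c'  n4⇒n0 (via fail)
[9] read 'b'  n0⇒n10  emit P2@[9:9]
[10] read 'a'  n10⇒n5 (via fail)
[11] read 'a'  n5⇒n6
[12] read 'c'  n6⇒n7
[13] read 'd'  n7⇒n8
[14] read 'a'  n8⇒n9  emit P1@[10:14]
[15] read 'a'  n9⇒n6 (via fail)
[16] read 'a'  n6⇒n6 (via fail)
[17] read 'c'  n6⇒n7
[18] read 'd'  n7⇒n8
[19] read 'a'  n8⇒n9  emit P1@[15:19]
[20] read 'a'  n9⇒n6 (via fail)
[21] read 'd'  n6⇒n1 (via fail)
[22] read 'c'  n1⇒n2
[23] read 'a'  n2⇒n3
[24] read 'b'  n3⇒n4  emit P0@[21:24],P2@[24:24]
[25] read 'd'  n4⇒n1 (via fail)
[26] read 'a'  n1⇒n5 (via fail)
[27] read 'a'  n5⇒n6
[28] read 'c'  n6⇒n7
[29] read 'd'  n7⇒n8
[30] read 'a'  n8⇒n9  emit P1@[26:30]
[31] read 'd'  n9⇒n1 (via fail)
[32] read 'c'  n1⇒n2
[33] read 'a'  n2⇒n3
[34] read 'b'  n3⇒n4  emit P0@[31:34],P2@[34:34]
[35] read 'c'  n4⇒n0 (via fail)
[36] read 'b'  n0⇒n10  emit P2@[36:36]
[37] read 'a'  n10⇒n5 (via fail)
[38] read 'c'  n5⇒n0 (via fail)
[39] read 'c'  n0⇒n0
[40] read 'a'  n0⇒n5
[41] read 'a'  n5⇒n6
[42] read 'c'  n6⇒n7
[43] read 'd'  n7⇒n8

Result: [[7,0],[7,2],[9,2],[14,1],[19,1],[24,0],[24,2],[30,1],[34,0],[34,2],[36,2]]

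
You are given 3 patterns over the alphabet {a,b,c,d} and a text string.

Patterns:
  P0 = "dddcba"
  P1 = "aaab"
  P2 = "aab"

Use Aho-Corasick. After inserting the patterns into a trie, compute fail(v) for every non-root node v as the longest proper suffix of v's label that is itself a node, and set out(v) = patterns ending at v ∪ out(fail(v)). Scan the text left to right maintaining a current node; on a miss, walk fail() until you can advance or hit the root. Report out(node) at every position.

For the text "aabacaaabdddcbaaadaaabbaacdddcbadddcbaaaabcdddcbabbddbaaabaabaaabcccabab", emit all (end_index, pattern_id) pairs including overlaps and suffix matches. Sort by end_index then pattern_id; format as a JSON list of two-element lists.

Build automaton:
Trie (insert patterns):
  0='ε' goto a→7 d→1
  1='d' goto d→2
  2='dd' goto d→3
  3='ddd' goto c→4
  4='dddc' goto b→5
  5='dddcb' goto a→6
  6='dddcba' goto ·  ←P0
  7='a' goto a→8
  8='aa' goto a→9 b→11
  9='aaa' goto b→10
  10='aaab' goto ·  ←P1
  11='aab' goto ·  ←P2

Failure links (BFS by depth):
  n1('d'): parent n0 fail=0; on 'd' 0 → fail=0;  out ∅∪∅=∅
  n7('a'): parent n0 fail=0; on 'a' 0 → fail=0;  out ∅∪∅=∅
  n2('dd'): parent n1 fail=0; on 'd' 0 → fail=1;  out ∅∪∅=∅
  n8('aa'): parent n7 fail=0; on 'a' 0 → fail=7;  out ∅∪∅=∅
  n3('ddd'): parent n2 fail=1; on 'd' 1 → fail=2;  out ∅∪∅=∅
  n9('aaa'): parent n8 fail=7; on 'a' 7 → fail=8;  out ∅∪∅=∅
  n11('aab'): parent n8 fail=7; on 'b' 7→0 → fail=0;  out {2}∪∅={2}
  n4('dddc'): parent n3 fail=2; on 'c' 2→1→0 → fail=0;  out ∅∪∅=∅
  n10('aaab'): parent n9 fail=8; on 'b' 8 → fail=11;  out {1}∪{2}={1,2}
  n5('dddcb'): parent n4 fail=0; on 'b' 0 → fail=0;  out ∅∪∅=∅
  n6('dddcba'): parent n5 fail=0; on 'a' 0 → fail=7;  out {0}∪∅={0}

Scan:
[0] read 'a'  n0⇒n7
[1] read 'a'  n7⇒n8
[2] read 'b'  n8⇒n11  → match P2@[0:2]
[3] read 'a'  n11⇒n7 ·f
[4] read 'c'  n7⇒n0 ·f
[5] read 'a'  n0⇒n7
[6] read 'a'  n7⇒n8
[7] read 'a'  n8⇒n9
[8] read 'b'  n9⇒n10  → match P1@[5:8],P2@[6:8]
[9] read 'd'  n10⇒n1 ·f
[10] read 'd'  n1⇒n2
[11] read 'd'  n2⇒n3
[12] read 'c'  n3⇒n4
[13] read 'b'  n4⇒n5
[14] read 'a'  n5⇒n6  → match P0@[9:14]
[15] read 'a'  n6⇒n8 ·f
[16] read 'a'  n8⇒n9
[17] read 'd'  n9⇒n1 ·f
[18] read 'a'  n1⇒n7 ·f
[19] read 'a'  n7⇒n8
[20] read 'a'  n8⇒n9
[21] read 'b'  n9⇒n10  → match P1@[18:21],P2@[19:21]
[22] read 'b'  n10⇒n0 ·f
[23] read 'a'  n0⇒n7
[24] read 'a'  n7⇒n8
[25] read 'c'  n8⇒n0 ·f
[26] read 'd'  n0⇒n1
[27] read 'd'  n1⇒n2
[28] read 'd'  n2⇒n3
[29] read 'c'  n3⇒n4
[30] read 'b'  n4⇒n5
[31] read 'a'  n5⇒n6  → match P0@[26:31]
[32] read 'd'  n6⇒n1 ·f
[33] read 'd'  n1⇒n2
[34] read 'd'  n2⇒n3
[35] read 'c'  n3⇒n4
[36] read 'b'  n4⇒n5
[37] read 'a'  n5⇒n6  → match P0@[32:37]
[38] read 'a'  n6⇒n8 ·f
[39] read 'a'  n8⇒n9
[40] read 'a'  n9⇒n9 ·f
[41] read 'b'  n9⇒n10  → match P1@[38:41],P2@[39:41]
[42] read 'c'  n10⇒n0 ·f
[43] read 'd'  n0⇒n1
[44] read 'd'  n1⇒n2
[45] read 'd'  n2⇒n3
[46] read 'c'  n3⇒n4
[47] read 'b'  n4⇒n5
[48] read 'a'  n5⇒n6  → match P0@[43:48]
[49] read 'b'  n6⇒n0 ·f
[50] read 'b'  n0⇒n0
[51] read 'd'  n0⇒n1
[52] read 'd'  n1⇒n2
[53] read 'b'  n2⇒n0 ·f
[54] read 'a'  n0⇒n7
[55] read 'a'  n7⇒n8
[56] read 'a'  n8⇒n9
[57] read 'b'  n9⇒n10  → match P1@[54:57],P2@[55:57]
[58] read 'a'  n10⇒n7 ·f
[59] read 'a'  n7⇒n8
[60] read 'b'  n8⇒n11  → match P2@[58:60]
[61] read 'a'  n11⇒n7 ·f
[62] read 'a'  n7⇒n8
[63] read 'a'  n8⇒n9
[64] read 'b'  n9⇒n10  → match P1@[61:64],P2@[62:64]
[65] read 'c'  n10⇒n0 ·f
[66] read 'c'  n0⇒n0
[67] read 'c'  n0⇒n0
[68] read 'a'  n0⇒n7
[69] read 'b'  n7⇒n0 ·f
[70] read 'a'  n0⇒n7
[71] read 'b'  n7⇒n0 ·f

Result: [[2,2],[8,1],[8,2],[14,0],[21,1],[21,2],[31,0],[37,0],[41,1],[41,2],[48,0],[57,1],[57,2],[60,2],[64,1],[64,2]]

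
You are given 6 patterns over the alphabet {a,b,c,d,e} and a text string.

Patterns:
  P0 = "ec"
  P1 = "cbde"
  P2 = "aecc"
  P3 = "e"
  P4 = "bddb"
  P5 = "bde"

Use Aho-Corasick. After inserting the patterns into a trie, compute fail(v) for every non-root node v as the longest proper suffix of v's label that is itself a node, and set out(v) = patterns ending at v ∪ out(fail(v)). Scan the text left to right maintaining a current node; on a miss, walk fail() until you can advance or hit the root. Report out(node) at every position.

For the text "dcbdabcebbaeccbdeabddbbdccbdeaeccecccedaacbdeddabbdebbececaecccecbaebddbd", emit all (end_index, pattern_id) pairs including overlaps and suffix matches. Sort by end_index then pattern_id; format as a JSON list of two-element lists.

Build automaton:
Trie (insert patterns):
  0='ε' goto a→7 b→11 c→3 e→1
  1='e' goto c→2  [P3 ends]
  2='ec' goto ·  [P0 ends]
  3='c' goto b→4
  4='cb' goto d→5
  5='cbd' goto e→6
  6='cbde' goto ·  [P1 ends]
  7='a' goto e→8
  8='ae' goto c→9
  9='aec' goto c→10
  10='aecc' goto ·  [P2 ends]
  11='b' goto d→12
  12='bd' goto d→13 e→15
  13='bdd' goto b→14
  14='bddb' goto ·  [P4 ends]
  15='bde' goto ·  [P5 ends]

BFS fail/out derivation:
  n1('e'): parent n0 fail=0; on 'e' 0 → fail=0;  out {3}∪∅={3}
  n3('c'): parent n0 fail=0; on 'c' 0 → fail=0;  out ∅∪∅=∅
  n7('a'): parent n0 fail=0; on 'a' 0 → fail=0;  out ∅∪∅=∅
  n11('b'): parent n0 fail=0; on 'b' 0 → fail=0;  out ∅∪∅=∅
  n2('ec'): parent n1 fail=0; on 'c' 0 → fail=3;  out {0}∪∅={0}
  n4('cb'): parent n3 fail=0; on 'b' 0 → fail=11;  out ∅∪∅=∅
  n8('ae'): parent n7 fail=0; on 'e' 0 → fail=1;  out ∅∪{3}={3}
  n12('bd'): parent n11 fail=0; on 'd' 0 → fail=0;  out ∅∪∅=∅
  n5('cbd'): parent n4 fail=11; on 'd' 11 → fail=12;  out ∅∪∅=∅
  n9('aec'): parent n8 fail=1; on 'c' 1 → fail=2;  out ∅∪{0}={0}
  n13('bdd'): parent n12 fail=0; on 'd' 0 → fail=0;  out ∅∪∅=∅
  n15('bde'): parent n12 fail=0; on 'e' 0 → fail=1;  out {5}∪{3}={3,5}
  n6('cbde'): parent n5 fail=12; on 'e' 12 → fail=15;  out {1}∪{3,5}={1,3,5}
  n10('aecc'): parent n9 fail=2; on 'c' 2→3→0 → fail=3;  out {2}∪∅={2}
  n14('bddb'): parent n13 fail=0; on 'b' 0 → fail=11;  out {4}∪∅={4}

Run:
[0] read 'd'  n0⇒n0
[1] read 'c'  n0⇒n3
[2] read 'b'  n3⇒n4
[3] read 'd'  n4⇒n5
[4] read 'a'  n5⇒n7 (fail-walked)
[5] read 'b'  n7⇒n11 (fail-walked)
[6] read 'c'  n11⇒n3 (fail-walked)
[7] read 'e'  n3⇒n1 (fail-walked)  → match P3@[7:7]
[8] read 'b'  n1⇒n11 (fail-walked)
[9] read 'b'  n11⇒n11 (fail-walked)
[10] read 'a'  n11⇒n7 (fail-walked)
[11] read 'e'  n7⇒n8  → match P3@[11:11]
[12] read 'c'  n8⇒n9  → match P0@[11:12]
[13] read 'c'  n9⇒n10  → match P2@[10:13]
[14] read 'b'  n10⇒n4 (fail-walked)
[15] read 'd'  n4⇒n5
[16] read 'e'  n5⇒n6  → match P1@[13:16],P3@[16:16],P5@[14:16]
[17] read 'a'  n6⇒n7 (fail-walked)
[18] read 'b'  n7⇒n11 (fail-walked)
[19] read 'd'  n11⇒n12
[20] read 'd'  n12⇒n13
[21] read 'b'  n13⇒n14  → match P4@[18:21]
[22] read 'b'  n14⇒n11 (fail-walked)
[23] read 'd'  n11⇒n12
[24] read 'c'  n12⇒n3 (fail-walked)
[25] read 'c'  n3⇒n3 (fail-walked)
[26] read 'b'  n3⇒n4
[27] read 'd'  n4⇒n5
[28] read 'e'  n5⇒n6  → match P1@[25:28],P3@[28:28],P5@[26:28]
[29] read 'a'  n6⇒n7 (fail-walked)
[30] read 'e'  n7⇒n8  → match P3@[30:30]
[31] read 'c'  n8⇒n9  → match P0@[30:31]
[32] read 'c'  n9⇒n10  → match P2@[29:32]
[33] read 'e'  n10⇒n1 (fail-walked)  → match P3@[33:33]
[34] read 'c'  n1⇒n2  → match P0@[33:34]
[35] read 'c'  n2⇒n3 (fail-walked)
[36] read 'c'  n3⇒n3 (fail-walked)
[37] read 'e'  n3⇒n1 (fail-walked)  → match P3@[37:37]
[38] read 'd'  n1⇒n0 (fail-walked)
[39] read 'a'  n0⇒n7
[40] read 'a'  n7⇒n7 (fail-walked)
[41] read 'c'  n7⇒n3 (fail-walked)
[42] read 'b'  n3⇒n4
[43] read 'd'  n4⇒n5
[44] read 'e'  n5⇒n6  → match P1@[41:44],P3@[44:44],P5@[42:44]
[45] read 'd'  n6⇒n0 (fail-walked)
[46] read 'd'  n0⇒n0
[47] read 'a'  n0⇒n7
[48] read 'b'  n7⇒n11 (fail-walked)
[49] read 'b'  n11⇒n11 (fail-walked)
[50] read 'd'  n11⇒n12
[51] read 'e'  n12⇒n15  → match P3@[51:51],P5@[49:51]
[52] read 'b'  n15⇒n11 (fail-walked)
[53] read 'b'  n11⇒n11 (fail-walked)
[54] read 'e'  n11⇒n1 (fail-walked)  → match P3@[54:54]
[55] read 'c'  n1⇒n2  → match P0@[54:55]
[56] read 'e'  n2⇒n1 (fail-walked)  → match P3@[56:56]
[57] read 'c'  n1⇒n2  → match P0@[56:57]
[58] read 'a'  n2⇒n7 (fail-walked)
[59] read 'e'  n7⇒n8  → match P3@[59:59]
[60] read 'c'  n8⇒n9  → match P0@[59:60]
[61] read 'c'  n9⇒n10  → match P2@[58:61]
[62] read 'c'  n10⇒n3 (fail-walked)
[63] read 'e'  n3⇒n1 (fail-walked)  → match P3@[63:63]
[64] read 'c'  n1⇒n2  → match P0@[63:64]
[65] read 'b'  n2⇒n4 (fail-walked)
[66] read 'a'  n4⇒n7 (fail-walked)
[67] read 'e'  n7⇒n8  → match P3@[67:67]
[68] read 'b'  n8⇒n11 (fail-walked)
[69] read 'd'  n11⇒n12
[70] read 'd'  n12⇒n13
[71] read 'b'  n13⇒n14  → match P4@[68:71]
[72] read 'd'  n14⇒n12 (fail-walked)

Result: [[7,3],[11,3],[12,0],[13,2],[16,1],[16,3],[16,5],[21,4],[28,1],[28,3],[28,5],[30,3],[31,0],[32,2],[33,3],[34,0],[37,3],[44,1],[44,3],[44,5],[51,3],[51,5],[54,3],[55,0],[56,3],[57,0],[59,3],[60,0],[61,2],[63,3],[64,0],[67,3],[71,4]]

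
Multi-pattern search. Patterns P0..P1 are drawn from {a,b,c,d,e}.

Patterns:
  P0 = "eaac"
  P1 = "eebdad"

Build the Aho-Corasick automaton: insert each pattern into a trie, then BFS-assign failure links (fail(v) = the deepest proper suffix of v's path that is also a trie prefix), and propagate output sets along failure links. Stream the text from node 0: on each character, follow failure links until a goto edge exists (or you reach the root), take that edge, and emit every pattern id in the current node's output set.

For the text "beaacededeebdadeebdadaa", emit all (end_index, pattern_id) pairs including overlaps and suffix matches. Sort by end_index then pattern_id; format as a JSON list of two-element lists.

Build:
Trie nodes:
  n0 'ε': e→1
  n1 'e': a→2 e→5
  n2 'ea': a→3
  n3 'eaa': c→4
  n4 'eaac': ·  [P0 ends]
  n5 'ee': b→6
  n6 'eeb': d→7
  n7 'eebd': a→8
  n8 'eebda': d→9
  n9 'eebdad': ·  [P1 ends]

Failure links (BFS by depth):
  fail(1) 'e': from fail(0)=0 chase 'e': 0 ⇒ 0;  out=∅∪out(0)=∅
  fail(2) 'ea': from fail(1)=0 chase 'a': 0 ⇒ 0;  out=∅∪out(0)=∅
  fail(5) 'ee': from fail(1)=0 chase 'e': 0 ⇒ 1;  out=∅∪out(1)=∅
  fail(3) 'eaa': from fail(2)=0 chase 'a': 0 ⇒ 0;  out=∅∪out(0)=∅
  fail(6) 'eeb': from fail(5)=1 chase 'b': 1→0 ⇒ 0;  out=∅∪out(0)=∅
  fail(4) 'eaac': from fail(3)=0 chase 'c': 0 ⇒ 0;  out={0}∪out(0)={0}
  fail(7) 'eebd': from fail(6)=0 chase 'd': 0 ⇒ 0;  out=∅∪out(0)=∅
  fail(8) 'eebda': from fail(7)=0 chase 'a': 0 ⇒ 0;  out=∅∪out(0)=∅
  fail(9) 'eebdad': from fail(8)=0 chase 'd': 0 ⇒ 0;  out={1}∪out(0)={1}

Text stream:
i=0 'b': node 0→0
i=1 'e': node 0→1
i=2 'a': node 1→2
i=3 'a': node 2→3
i=4 'c': node 3→4  ** P0@[1:4]
i=5 'e': node 4→1 (via fail)
i=6 'd': node 1→0 (via fail)
i=7 'e': node 0→1
i=8 'd': node 1→0 (via fail)
i=9 'e': node 0→1
i=10 'e': node 1→5
i=11 'b': node 5→6
i=12 'd': node 6→7
i=13 'a': node 7→8
i=14 'd': node 8→9  ** P1@[9:14]
i=15 'e': node 9→1 (via fail)
i=16 'e': node 1→5
i=17 'b': node 5→6
i=18 'd': node 6→7
i=19 'a': node 7→8
i=20 'd': node 8→9  ** P1@[15:20]
i=21 'a': node 9→0 (via fail)
i=22 'a': node 0→0

Result: [[4,0],[14,1],[20,1]]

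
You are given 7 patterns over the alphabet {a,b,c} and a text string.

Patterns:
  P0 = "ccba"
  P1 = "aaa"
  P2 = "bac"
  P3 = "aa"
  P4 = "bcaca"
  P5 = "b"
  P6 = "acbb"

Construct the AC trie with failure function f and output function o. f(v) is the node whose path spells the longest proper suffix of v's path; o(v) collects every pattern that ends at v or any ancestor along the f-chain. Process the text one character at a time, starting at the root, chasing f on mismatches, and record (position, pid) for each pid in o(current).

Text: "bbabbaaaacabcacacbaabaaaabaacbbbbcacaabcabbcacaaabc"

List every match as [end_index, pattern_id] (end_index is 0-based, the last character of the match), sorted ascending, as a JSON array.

Construct AC machine:
Trie (insert patterns):
  0='ε' goto a→5 b→8 c→1
  1='c' goto c→2
  2='cc' goto b→3
  3='ccb' goto a→4
  4='ccba' goto ·  [P0 ends]
  5='a' goto a→6 c→15
  6='aa' goto a→7  [P3 ends]
  7='aaa' goto ·  [P1 ends]
  8='b' goto a→9 c→11  [P5 ends]
  9='ba' goto c→10
  10='bac' goto ·  [P2 ends]
  11='bc' goto a→12
  12='bca' goto c→13
  13='bcac' goto a→14
  14='bcaca' goto ·  [P4 ends]
  15='ac' goto b→16
  16='acb' goto b→17
  17='acbb' goto ·  [P6 ends]

Failure links (BFS by depth):
  n1('c'): parent n0 fail=0; on 'c' 0 → fail=0;  out ∅∪∅=∅
  n5('a'): parent n0 fail=0; on 'a' 0 → fail=0;  out ∅∪∅=∅
  n8('b'): parent n0 fail=0; on 'b' 0 → fail=0;  out {5}∪∅={5}
  n2('cc'): parent n1 fail=0; on 'c' 0 → fail=1;  out ∅∪∅=∅
  n6('aa'): parent n5 fail=0; on 'a' 0 → fail=5;  out {3}∪∅={3}
  n9('ba'): parent n8 fail=0; on 'a' 0 → fail=5;  out ∅∪∅=∅
  n11('bc'): parent n8 fail=0; on 'c' 0 → fail=1;  out ∅∪∅=∅
  n15('ac'): parent n5 fail=0; on 'c' 0 → fail=1;  out ∅∪∅=∅
  n3('ccb'): parent n2 fail=1; on 'b' 1→0 → fail=8;  out ∅∪{5}={5}
  n7('aaa'): parent n6 fail=5; on 'a' 5 → fail=6;  out {1}∪{3}={1,3}
  n10('bac'): parent n9 fail=5; on 'c' 5 → fail=15;  out {2}∪∅={2}
  n12('bca'): parent n11 fail=1; on 'a' 1→0 → fail=5;  out ∅∪∅=∅
  n16('acb'): parent n15 fail=1; on 'b' 1→0 → fail=8;  out ∅∪{5}={5}
  n4('ccba'): parent n3 fail=8; on 'a' 8 → fail=9;  out {0}∪∅={0}
  n13('bcac'): parent n12 fail=5; on 'c' 5 → fail=15;  out ∅∪∅=∅
  n17('acbb'): parent n16 fail=8; on 'b' 8→0 → fail=8;  out {6}∪{5}={5,6}
  n14('bcaca'): parent n13 fail=15; on 'a' 15→1→0 → fail=5;  out {4}∪∅={4}

Run:
pos 0 'b': at 8  ** P5@[0:0]
pos 1 'b': at 8 (fail-walked)  ** P5@[1:1]
pos 2 'a': at 9
pos 3 'b': at 8 (fail-walked)  ** P5@[3:3]
pos 4 'b': at 8 (fail-walked)  ** P5@[4:4]
pos 5 'a': at 9
pos 6 'a': at 6 (fail-walked)  ** P3@[5:6]
pos 7 'a': at 7  ** P1@[5:7],P3@[6:7]
pos 8 'a': at 7 (fail-walked)  ** P1@[6:8],P3@[7:8]
pos 9 'c': at 15 (fail-walked)
pos 10 'a': at 5 (fail-walked)
pos 11 'b': at 8 (fail-walked)  ** P5@[11:11]
pos 12 'c': at 11
pos 13 'a': at 12
pos 14 'c': at 13
pos 15 'a': at 14  ** P4@[11:15]
pos 16 'c': at 15 (fail-walked)
pos 17 'b': at 16  ** P5@[17:17]
pos 18 'a': at 9 (fail-walked)
pos 19 'a': at 6 (fail-walked)  ** P3@[18:19]
pos 20 'b': at 8 (fail-walked)  ** P5@[20:20]
pos 21 'a': at 9
pos 22 'a': at 6 (fail-walked)  ** P3@[21:22]
pos 23 'a': at 7  ** P1@[21:23],P3@[22:23]
pos 24 'a': at 7 (fail-walked)  ** P1@[22:24],P3@[23:24]
pos 25 'b': at 8 (fail-walked)  ** P5@[25:25]
pos 26 'a': at 9
pos 27 'a': at 6 (fail-walked)  ** P3@[26:27]
pos 28 'c': at 15 (fail-walked)
pos 29 'b': at 16  ** P5@[29:29]
pos 30 'b': at 17  ** P5@[30:30],P6@[27:30]
pos 31 'b': at 8 (fail-walked)  ** P5@[31:31]
pos 32 'b': at 8 (fail-walked)  ** P5@[32:32]
pos 33 'c': at 11
pos 34 'a': at 12
pos 35 'c': at 13
pos 36 'a': at 14  ** P4@[32:36]
pos 37 'a': at 6 (fail-walked)  ** P3@[36:37]
pos 38 'b': at 8 (fail-walked)  ** P5@[38:38]
pos 39 'c': at 11
pos 40 'a': at 12
pos 41 'b': at 8 (fail-walked)  ** P5@[41:41]
pos 42 'b': at 8 (fail-walked)  ** P5@[42:42]
pos 43 'c': at 11
pos 44 'a': at 12
pos 45 'c': at 13
pos 46 'a': at 14  ** P4@[42:46]
pos 47 'a': at 6 (fail-walked)  ** P3@[46:47]
pos 48 'a': at 7  ** P1@[46:48],P3@[47:48]
pos 49 'b': at 8 (fail-walked)  ** P5@[49:49]
pos 50 'c': at 11

All matches (sorted): [[0,5],[1,5],[3,5],[4,5],[6,3],[7,1],[7,3],[8,1],[8,3],[11,5],[15,4],[17,5],[19,3],[20,5],[22,3],[23,1],[23,3],[24,1],[24,3],[25,5],[27,3],[29,5],[30,5],[30,6],[31,5],[32,5],[36,4],[37,3],[38,5],[41,5],[42,5],[46,4],[47,3],[48,1],[48,3],[49,5]]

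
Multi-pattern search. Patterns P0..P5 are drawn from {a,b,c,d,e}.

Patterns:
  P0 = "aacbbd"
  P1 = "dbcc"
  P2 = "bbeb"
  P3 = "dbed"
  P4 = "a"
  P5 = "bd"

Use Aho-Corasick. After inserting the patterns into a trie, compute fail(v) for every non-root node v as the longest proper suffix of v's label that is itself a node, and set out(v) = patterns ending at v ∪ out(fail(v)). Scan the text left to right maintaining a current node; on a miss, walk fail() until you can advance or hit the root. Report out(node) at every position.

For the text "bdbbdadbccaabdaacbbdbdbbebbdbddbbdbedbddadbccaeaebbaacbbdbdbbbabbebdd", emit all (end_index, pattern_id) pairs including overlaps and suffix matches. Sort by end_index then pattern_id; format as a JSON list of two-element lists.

Build automaton:
Trie nodes:
  n0 'ε': a→1 b→11 d→7
  n1 'a': a→2  ←P4
  n2 'aa': c→3
  n3 'aac': b→4
  n4 'aacb': b→5
  n5 'aacbb': d→6
  n6 'aacbbd': ·  ←P0
  n7 'd': b→8
  n8 'db': c→9 e→15
  n9 'dbc': c→10
  n10 'dbcc': ·  ←P1
  n11 'b': b→12 d→17
  n12 'bb': e→13
  n13 'bbe': b→14
  n14 'bbeb': ·  ←P2
  n15 'dbe': d→16
  n16 'dbed': ·  ←P3
  n17 'bd': ·  ←P5

Failure links (BFS by depth):
  n1('a'): parent n0 fail=0; on 'a' 0 → fail=0;  out {4}∪∅={4}
  n7('d'): parent n0 fail=0; on 'd' 0 → fail=0;  out ∅∪∅=∅
  n11('b'): parent n0 fail=0; on 'b' 0 → fail=0;  out ∅∪∅=∅
  n2('aa'): parent n1 fail=0; on 'a' 0 → fail=1;  out ∅∪{4}={4}
  n8('db'): parent n7 fail=0; on 'b' 0 → fail=11;  out ∅∪∅=∅
  n12('bb'): parent n11 fail=0; on 'b' 0 → fail=11;  out ∅∪∅=∅
  n17('bd'): parent n11 fail=0; on 'd' 0 → fail=7;  out {5}∪∅={5}
  n3('aac'): parent n2 fail=1; on 'c' 1→0 → fail=0;  out ∅∪∅=∅
  n9('dbc'): parent n8 fail=11; on 'c' 11→0 → fail=0;  out ∅∪∅=∅
  n13('bbe'): parent n12 fail=11; on 'e' 11→0 → fail=0;  out ∅∪∅=∅
  n15('dbe'): parent n8 fail=11; on 'e' 11→0 → fail=0;  out ∅∪∅=∅
  n4('aacb'): parent n3 fail=0; on 'b' 0 → fail=11;  out ∅∪∅=∅
  n10('dbcc'): parent n9 fail=0; on 'c' 0 → fail=0;  out {1}∪∅={1}
  n14('bbeb'): parent n13 fail=0; on 'b' 0 → fail=11;  out {2}∪∅={2}
  n16('dbed'): parent n15 fail=0; on 'd' 0 → fail=7;  out {3}∪∅={3}
  n5('aacbb'): parent n4 fail=11; on 'b' 11 → fail=12;  out ∅∪∅=∅
  n6('aacbbd'): parent n5 fail=12; on 'd' 12→11 → fail=17;  out {0}∪{5}={0,5}

Text stream:
i=0 'b': node 0→11
i=1 'd': node 11→17  emit P5@[0:1]
i=2 'b': node 17→8 (fail-walked)
i=3 'b': node 8→12 (fail-walked)
i=4 'd': node 12→17 (fail-walked)  emit P5@[3:4]
i=5 'a': node 17→1 (fail-walked)  emit P4@[5:5]
i=6 'd': node 1→7 (fail-walked)
i=7 'b': node 7→8
i=8 'c': node 8→9
i=9 'c': node 9→10  emit P1@[6:9]
i=10 'a': node 10→1 (fail-walked)  emit P4@[10:10]
i=11 'a': node 1→2  emit P4@[11:11]
i=12 'b': node 2→11 (fail-walked)
i=13 'd': node 11→17  emit P5@[12:13]
i=14 'a': node 17→1 (fail-walked)  emit P4@[14:14]
i=15 'a': node 1→2  emit P4@[15:15]
i=16 'c': node 2→3
i=17 'b': node 3→4
i=18 'b': node 4→5
i=19 'd': node 5→6  emit P0@[14:19],P5@[18:19]
i=20 'b': node 6→8 (fail-walked)
i=21 'd': node 8→17 (fail-walked)  emit P5@[20:21]
i=22 'b': node 17→8 (fail-walked)
i=23 'b': node 8→12 (fail-walked)
i=24 'e': node 12→13
i=25 'b': node 13→14  emit P2@[22:25]
i=26 'b': node 14→12 (fail-walked)
i=27 'd': node 12→17 (fail-walked)  emit P5@[26:27]
i=28 'b': node 17→8 (fail-walked)
i=29 'd': node 8→17 (fail-walked)  emit P5@[28:29]
i=30 'd': node 17→7 (fail-walked)
i=31 'b': node 7→8
i=32 'b': node 8→12 (fail-walked)
i=33 'd': node 12→17 (fail-walked)  emit P5@[32:33]
i=34 'b': node 17→8 (fail-walked)
i=35 'e': node 8→15
i=36 'd': node 15→16  emit P3@[33:36]
i=37 'b': node 16→8 (fail-walked)
i=38 'd': node 8→17 (fail-walked)  emit P5@[37:38]
i=39 'd': node 17→7 (fail-walked)
i=40 'a': node 7→1 (fail-walked)  emit P4@[40:40]
i=41 'd': node 1→7 (fail-walked)
i=42 'b': node 7→8
i=43 'c': node 8→9
i=44 'c': node 9→10  emit P1@[41:44]
i=45 'a': node 10→1 (fail-walked)  emit P4@[45:45]
i=46 'e': node 1→0 (fail-walked)
i=47 'a': node 0→1  emit P4@[47:47]
i=48 'e': node 1→0 (fail-walked)
i=49 'b': node 0→11
i=50 'b': node 11→12
i=51 'a': node 12→1 (fail-walked)  emit P4@[51:51]
i=52 'a': node 1→2  emit P4@[52:52]
i=53 'c': node 2→3
i=54 'b': node 3→4
i=55 'b': node 4→5
i=56 'd': node 5→6  emit P0@[51:56],P5@[55:56]
i=57 'b': node 6→8 (fail-walked)
i=58 'd': node 8→17 (fail-walked)  emit P5@[57:58]
i=59 'b': node 17→8 (fail-walked)
i=60 'b': node 8→12 (fail-walked)
i=61 'b': node 12→12 (fail-walked)
i=62 'a': node 12→1 (fail-walked)  emit P4@[62:62]
i=63 'b': node 1→11 (fail-walked)
i=64 'b': node 11→12
i=65 'e': node 12→13
i=66 'b': node 13→14  emit P2@[63:66]
i=67 'd': node 14→17 (fail-walked)  emit P5@[66:67]
i=68 'd': node 17→7 (fail-walked)

Matches: [[1,5],[4,5],[5,4],[9,1],[10,4],[11,4],[13,5],[14,4],[15,4],[19,0],[19,5],[21,5],[25,2],[27,5],[29,5],[33,5],[36,3],[38,5],[40,4],[44,1],[45,4],[47,4],[51,4],[52,4],[56,0],[56,5],[58,5],[62,4],[66,2],[67,5]]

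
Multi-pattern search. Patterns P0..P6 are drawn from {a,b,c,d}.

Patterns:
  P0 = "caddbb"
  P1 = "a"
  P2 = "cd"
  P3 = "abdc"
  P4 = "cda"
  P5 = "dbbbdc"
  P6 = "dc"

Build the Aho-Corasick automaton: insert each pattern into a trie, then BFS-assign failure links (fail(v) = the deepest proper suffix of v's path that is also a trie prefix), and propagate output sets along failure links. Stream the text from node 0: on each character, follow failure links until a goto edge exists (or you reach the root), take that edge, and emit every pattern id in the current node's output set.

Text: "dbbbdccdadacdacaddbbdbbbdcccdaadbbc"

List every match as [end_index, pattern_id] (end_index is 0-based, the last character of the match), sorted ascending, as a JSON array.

Build:
Trie (insert patterns):
  0='ε' goto a→7 c→1 d→13
  1='c' goto a→2 d→8
  2='ca' goto d→3
  3='cad' goto d→4
  4='cadd' goto b→5
  5='caddb' goto b→6
  6='caddbb' goto ·  [P0 ends]
  7='a' goto b→9  [P1 ends]
  8='cd' goto a→12  [P2 ends]
  9='ab' goto d→10
  10='abd' goto c→11
  11='abdc' goto ·  [P3 ends]
  12='cda' goto ·  [P4 ends]
  13='d' goto b→14 c→19
  14='db' goto b→15
  15='dbb' goto b→16
  16='dbbb' goto d→17
  17='dbbbd' goto c→18
  18='dbbbdc' goto ·  [P5 ends]
  19='dc' goto ·  [P6 ends]

BFS fail/out derivation:
  n1('c'): parent n0 fail=0; on 'c' 0 → fail=0;  out ∅∪∅=∅
  n7('a'): parent n0 fail=0; on 'a' 0 → fail=0;  out {1}∪∅={1}
  n13('d'): parent n0 fail=0; on 'd' 0 → fail=0;  out ∅∪∅=∅
  n2('ca'): parent n1 fail=0; on 'a' 0 → fail=7;  out ∅∪{1}={1}
  n8('cd'): parent n1 fail=0; on 'd' 0 → fail=13;  out {2}∪∅={2}
  n9('ab'): parent n7 fail=0; on 'b' 0 → fail=0;  out ∅∪∅=∅
  n14('db'): parent n13 fail=0; on 'b' 0 → fail=0;  out ∅∪∅=∅
  n19('dc'): parent n13 fail=0; on 'c' 0 → fail=1;  out {6}∪∅={6}
  n3('cad'): parent n2 fail=7; on 'd' 7→0 → fail=13;  out ∅∪∅=∅
  n10('abd'): parent n9 fail=0; on 'd' 0 → fail=13;  out ∅∪∅=∅
  n12('cda'): parent n8 fail=13; on 'a' 13→0 → fail=7;  out {4}∪{1}={1,4}
  n15('dbb'): parent n14 fail=0; on 'b' 0 → fail=0;  out ∅∪∅=∅
  n4('cadd'): parent n3 fail=13; on 'd' 13→0 → fail=13;  out ∅∪∅=∅
  n11('abdc'): parent n10 fail=13; on 'c' 13 → fail=19;  out {3}∪{6}={3,6}
  n16('dbbb'): parent n15 fail=0; on 'b' 0 → fail=0;  out ∅∪∅=∅
  n5('caddb'): parent n4 fail=13; on 'b' 13 → fail=14;  out ∅∪∅=∅
  n17('dbbbd'): parent n16 fail=0; on 'd' 0 → fail=13;  out ∅∪∅=∅
  n6('caddbb'): parent n5 fail=14; on 'b' 14 → fail=15;  out {0}∪∅={0}
  n18('dbbbdc'): parent n17 fail=13; on 'c' 13 → fail=19;  out {5}∪{6}={5,6}

Scan:
i=0 'd': node 0→13
i=1 'b': node 13→14
i=2 'b': node 14→15
i=3 'b': node 15→16
i=4 'd': node 16→17
i=5 'c': node 17→18  ** P5@[0:5],P6@[4:5]
i=6 'c': node 18→1 (fail-walked)
i=7 'd': node 1→8  ** P2@[6:7]
i=8 'a': node 8→12  ** P1@[8:8],P4@[6:8]
i=9 'd': node 12→13 (fail-walked)
i=10 'a': node 13→7 (fail-walked)  ** P1@[10:10]
i=11 'c': node 7→1 (fail-walked)
i=12 'd': node 1→8  ** P2@[11:12]
i=13 'a': node 8→12  ** P1@[13:13],P4@[11:13]
i=14 'c': node 12→1 (fail-walked)
i=15 'a': node 1→2  ** P1@[15:15]
i=16 'd': node 2→3
i=17 'd': node 3→4
i=18 'b': node 4→5
i=19 'b': node 5→6  ** P0@[14:19]
i=20 'd': node 6→13 (fail-walked)
i=21 'b': node 13→14
i=22 'b': node 14→15
i=23 'b': node 15→16
i=24 'd': node 16→17
i=25 'c': node 17→18  ** P5@[20:25],P6@[24:25]
i=26 'c': node 18→1 (fail-walked)
i=27 'c': node 1→1 (fail-walked)
i=28 'd': node 1→8  ** P2@[27:28]
i=29 'a': node 8→12  ** P1@[29:29],P4@[27:29]
i=30 'a': node 12→7 (fail-walked)  ** P1@[30:30]
i=31 'd': node 7→13 (fail-walked)
i=32 'b': node 13→14
i=33 'b': node 14→15
i=34 'c': node 15→1 (fail-walked)

Result: [[5,5],[5,6],[7,2],[8,1],[8,4],[10,1],[12,2],[13,1],[13,4],[15,1],[19,0],[25,5],[25,6],[28,2],[29,1],[29,4],[30,1]]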